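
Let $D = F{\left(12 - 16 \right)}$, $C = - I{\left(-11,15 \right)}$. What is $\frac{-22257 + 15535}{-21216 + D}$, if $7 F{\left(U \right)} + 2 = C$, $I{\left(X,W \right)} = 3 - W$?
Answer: $\frac{23527}{74251} \approx 0.31686$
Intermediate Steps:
$C = 12$ ($C = - (3 - 15) = \left(-1\right) \left(-12\right) = 12$)
$F{\left(U \right)} = \frac{10}{7}$ ($F{\left(U \right)} = - \frac{2}{7} + \frac{1}{7} \cdot 12 = - \frac{2}{7} + \frac{12}{7} = \frac{10}{7}$)
$D = \frac{10}{7} \approx 1.4286$
$\frac{-22257 + 15535}{-21216 + D} = \frac{-22257 + 15535}{-21216 + \frac{10}{7}} = - \frac{6722}{- \frac{148502}{7}} = \left(-6722\right) \left(- \frac{7}{148502}\right) = \frac{23527}{74251}$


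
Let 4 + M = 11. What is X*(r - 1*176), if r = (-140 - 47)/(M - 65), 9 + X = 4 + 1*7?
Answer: -10021/29 ≈ -345.55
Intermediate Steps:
M = 7 (M = -4 + 11 = 7)
X = 2 (X = -9 + (4 + 1*7) = -9 + (4 + 7) = -9 + 11 = 2)
r = 187/58 (r = (-140 - 47)/(7 - 65) = -187/(-58) = -187*(-1/58) = 187/58 ≈ 3.2241)
X*(r - 1*176) = 2*(187/58 - 1*176) = 2*(187/58 - 176) = 2*(-10021/58) = -10021/29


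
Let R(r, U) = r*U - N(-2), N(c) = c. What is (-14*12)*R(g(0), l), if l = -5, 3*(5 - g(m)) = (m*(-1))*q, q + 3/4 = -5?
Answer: 3864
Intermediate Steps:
q = -23/4 (q = -3/4 - 5 = -23/4 ≈ -5.7500)
g(m) = 5 - 23*m/12 (g(m) = 5 - m*(-1)*(-23)/(3*4) = 5 - (-m)*(-23)/(3*4) = 5 - 23*m/12)
R(r, U) = 2 + U*r (R(r, U) = r*U - 1*(-2) = U*r + 2 = 2 + U*r)
(-14*12)*R(g(0), l) = (-14*12)*(2 - 5*(5 - 23/12*0)) = -168*(2 - 5*(5 + 0)) = -168*(2 - 5*5) = -168*(2 - 25) = -168*(-23) = 3864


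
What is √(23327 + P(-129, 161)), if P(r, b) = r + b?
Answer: √23359 ≈ 152.84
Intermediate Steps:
P(r, b) = b + r
√(23327 + P(-129, 161)) = √(23327 + (161 - 129)) = √(23327 + 32) = √23359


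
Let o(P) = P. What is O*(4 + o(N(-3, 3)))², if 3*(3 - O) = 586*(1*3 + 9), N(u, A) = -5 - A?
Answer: -37456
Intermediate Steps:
O = -2341 (O = 3 - 586*(1*3 + 9)/3 = 3 - 586*(3 + 9)/3 = 3 - 586*12/3 = 3 - ⅓*7032 = 3 - 2344 = -2341)
O*(4 + o(N(-3, 3)))² = -2341*(4 + (-5 - 1*3))² = -2341*(4 + (-5 - 3))² = -2341*(4 - 8)² = -2341*(-4)² = -2341*16 = -37456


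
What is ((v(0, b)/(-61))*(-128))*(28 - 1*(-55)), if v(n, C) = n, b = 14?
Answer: 0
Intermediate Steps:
((v(0, b)/(-61))*(-128))*(28 - 1*(-55)) = ((0/(-61))*(-128))*(28 - 1*(-55)) = ((0*(-1/61))*(-128))*(28 + 55) = (0*(-128))*83 = 0*83 = 0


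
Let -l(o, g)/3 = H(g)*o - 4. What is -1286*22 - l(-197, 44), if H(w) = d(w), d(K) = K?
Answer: -54308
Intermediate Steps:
H(w) = w
l(o, g) = 12 - 3*g*o (l(o, g) = -3*(g*o - 4) = -3*(-4 + g*o) = 12 - 3*g*o)
-1286*22 - l(-197, 44) = -1286*22 - (12 - 3*44*(-197)) = -28292 - (12 + 26004) = -28292 - 1*26016 = -28292 - 26016 = -54308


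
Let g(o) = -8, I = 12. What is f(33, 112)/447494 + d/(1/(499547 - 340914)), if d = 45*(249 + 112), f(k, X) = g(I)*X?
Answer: 576594471789047/223747 ≈ 2.5770e+9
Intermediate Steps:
f(k, X) = -8*X
d = 16245 (d = 45*361 = 16245)
f(33, 112)/447494 + d/(1/(499547 - 340914)) = -8*112/447494 + 16245/(1/(499547 - 340914)) = -896*1/447494 + 16245/(1/158633) = -448/223747 + 16245/(1/158633) = -448/223747 + 16245*158633 = -448/223747 + 2576993085 = 576594471789047/223747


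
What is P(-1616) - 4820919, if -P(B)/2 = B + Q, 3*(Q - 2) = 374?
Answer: -14453821/3 ≈ -4.8179e+6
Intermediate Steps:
Q = 380/3 (Q = 2 + (1/3)*374 = 2 + 374/3 = 380/3 ≈ 126.67)
P(B) = -760/3 - 2*B (P(B) = -2*(B + 380/3) = -2*(380/3 + B) = -760/3 - 2*B)
P(-1616) - 4820919 = (-760/3 - 2*(-1616)) - 4820919 = (-760/3 + 3232) - 4820919 = 8936/3 - 4820919 = -14453821/3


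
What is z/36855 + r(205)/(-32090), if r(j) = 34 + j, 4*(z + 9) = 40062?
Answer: 1487144/5631795 ≈ 0.26406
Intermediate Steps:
z = 20013/2 (z = -9 + (¼)*40062 = -9 + 20031/2 = 20013/2 ≈ 10007.)
z/36855 + r(205)/(-32090) = (20013/2)/36855 + (34 + 205)/(-32090) = (20013/2)*(1/36855) + 239*(-1/32090) = 953/3510 - 239/32090 = 1487144/5631795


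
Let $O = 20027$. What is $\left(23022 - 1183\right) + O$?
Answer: $41866$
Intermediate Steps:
$\left(23022 - 1183\right) + O = \left(23022 - 1183\right) + 20027 = 21839 + 20027 = 41866$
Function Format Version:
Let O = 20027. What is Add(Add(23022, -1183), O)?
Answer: 41866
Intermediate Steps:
Add(Add(23022, -1183), O) = Add(Add(23022, -1183), 20027) = Add(21839, 20027) = 41866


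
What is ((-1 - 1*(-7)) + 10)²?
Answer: 256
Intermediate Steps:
((-1 - 1*(-7)) + 10)² = ((-1 + 7) + 10)² = (6 + 10)² = 16² = 256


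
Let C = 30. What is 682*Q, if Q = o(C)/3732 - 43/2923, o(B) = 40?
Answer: -7426298/2727159 ≈ -2.7231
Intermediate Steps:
Q = -10889/2727159 (Q = 40/3732 - 43/2923 = 40*(1/3732) - 43*1/2923 = 10/933 - 43/2923 = -10889/2727159 ≈ -0.0039928)
682*Q = 682*(-10889/2727159) = -7426298/2727159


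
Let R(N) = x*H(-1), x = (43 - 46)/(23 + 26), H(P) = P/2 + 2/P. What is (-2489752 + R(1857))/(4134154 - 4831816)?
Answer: 243995681/68370876 ≈ 3.5687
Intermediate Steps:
H(P) = P/2 + 2/P (H(P) = P*(½) + 2/P = P/2 + 2/P)
x = -3/49 ≈ -0.061224
R(N) = 15/98 (R(N) = -3*((½)*(-1) + 2/(-1))/49 = -3*(-½ + 2*(-1))/49 = -3*(-½ - 2)/49 = -3/49*(-5/2) = 15/98)
(-2489752 + R(1857))/(4134154 - 4831816) = (-2489752 + 15/98)/(4134154 - 4831816) = -243995681/98/(-697662) = -243995681/98*(-1/697662) = 243995681/68370876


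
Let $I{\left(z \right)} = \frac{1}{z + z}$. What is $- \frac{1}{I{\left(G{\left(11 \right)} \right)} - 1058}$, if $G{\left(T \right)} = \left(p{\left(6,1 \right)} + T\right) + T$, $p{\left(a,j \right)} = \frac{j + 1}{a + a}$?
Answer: $\frac{133}{140711} \approx 0.0009452$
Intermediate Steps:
$p{\left(a,j \right)} = \frac{1 + j}{2 a}$
$G{\left(T \right)} = \frac{1}{6} + 2 T$ ($G{\left(T \right)} = \left(\frac{1 + 1}{2 \cdot 6} + T\right) + T = \left(\frac{1}{2} \cdot \frac{1}{6} \cdot 2 + T\right) + T = \left(\frac{1}{6} + T\right) + T = \frac{1}{6} + 2 T$)
$I{\left(z \right)} = \frac{1}{2 z}$
$- \frac{1}{I{\left(G{\left(11 \right)} \right)} - 1058} = - \frac{1}{\frac{1}{2 \left(\frac{1}{6} + 2 \cdot 11\right)} - 1058} = - \frac{1}{\frac{1}{2 \left(\frac{1}{6} + 22\right)} - 1058} = - \frac{1}{\frac{1}{2 \cdot \frac{133}{6}} - 1058} = - \frac{1}{\frac{1}{2} \cdot \frac{6}{133} - 1058} = - \frac{1}{\frac{3}{133} - 1058} = - \frac{1}{- \frac{140711}{133}} = \left(-1\right) \left(- \frac{133}{140711}\right) = \frac{133}{140711}$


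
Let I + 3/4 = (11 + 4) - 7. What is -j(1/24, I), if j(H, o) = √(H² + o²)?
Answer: -√30277/24 ≈ -7.2501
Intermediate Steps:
I = 29/4 (I = -¾ + ((11 + 4) - 7) = -¾ + (15 - 7) = -¾ + 8 = 29/4 ≈ 7.2500)
-j(1/24, I) = -√((1/24)² + (29/4)²) = -√((1/24)² + 841/16) = -√(1/576 + 841/16) = -√(30277/576) = -√30277/24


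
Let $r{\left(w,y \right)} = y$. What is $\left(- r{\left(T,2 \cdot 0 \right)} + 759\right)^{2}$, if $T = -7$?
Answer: $576081$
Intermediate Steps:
$\left(- r{\left(T,2 \cdot 0 \right)} + 759\right)^{2} = \left(- 2 \cdot 0 + 759\right)^{2} = \left(\left(-1\right) 0 + 759\right)^{2} = \left(0 + 759\right)^{2} = 759^{2} = 576081$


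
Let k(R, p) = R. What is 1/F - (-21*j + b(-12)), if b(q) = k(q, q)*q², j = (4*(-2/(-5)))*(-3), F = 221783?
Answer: 1804426493/1108915 ≈ 1627.2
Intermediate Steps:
j = -24/5 (j = (4*(-2*(-⅕)))*(-3) = (4*(⅖))*(-3) = (8/5)*(-3) = -24/5 ≈ -4.8000)
b(q) = q³ (b(q) = q*q² = q³)
1/F - (-21*j + b(-12)) = 1/221783 - (-21*(-24/5) + (-12)³) = 1/221783 - (504/5 - 1728) = 1/221783 - 1*(-8136/5) = 1/221783 + 8136/5 = 1804426493/1108915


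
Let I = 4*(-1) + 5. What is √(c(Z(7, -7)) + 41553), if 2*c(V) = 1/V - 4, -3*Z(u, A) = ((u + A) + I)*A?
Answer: √8144038/14 ≈ 203.84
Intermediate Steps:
I = 1 (I = -4 + 5 = 1)
Z(u, A) = -A*(1 + A + u)/3 (Z(u, A) = -((u + A) + 1)*A/3 = -((A + u) + 1)*A/3 = -(1 + A + u)*A/3 = -A*(1 + A + u)/3)
c(V) = -2 + 1/(2*V) (c(V) = (1/V - 4)/2 = (-4 + 1/V)/2 = -2 + 1/(2*V))
√(c(Z(7, -7)) + 41553) = √((-2 + 1/(2*((-⅓*(-7)*(1 - 7 + 7))))) + 41553) = √((-2 + 1/(2*((-⅓*(-7)*1)))) + 41553) = √((-2 + 1/(2*(7/3))) + 41553) = √((-2 + (½)*(3/7)) + 41553) = √((-2 + 3/14) + 41553) = √(-25/14 + 41553) = √(581717/14) = √8144038/14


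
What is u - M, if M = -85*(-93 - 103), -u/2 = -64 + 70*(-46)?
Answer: -10092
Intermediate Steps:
u = 6568 (u = -2*(-64 + 70*(-46)) = -2*(-64 - 3220) = -2*(-3284) = 6568)
M = 16660 (M = -85*(-196) = 16660)
u - M = 6568 - 1*16660 = 6568 - 16660 = -10092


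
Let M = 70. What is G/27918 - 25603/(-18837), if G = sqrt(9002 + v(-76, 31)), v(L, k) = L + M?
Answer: 25603/18837 + sqrt(2249)/13959 ≈ 1.3626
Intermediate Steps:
v(L, k) = 70 + L (v(L, k) = L + 70 = 70 + L)
G = 2*sqrt(2249) (G = sqrt(9002 + (70 - 76)) = sqrt(9002 - 6) = sqrt(8996) = 2*sqrt(2249) ≈ 94.847)
G/27918 - 25603/(-18837) = (2*sqrt(2249))/27918 - 25603/(-18837) = (2*sqrt(2249))*(1/27918) - 25603*(-1/18837) = sqrt(2249)/13959 + 25603/18837 = 25603/18837 + sqrt(2249)/13959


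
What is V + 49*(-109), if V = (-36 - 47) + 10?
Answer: -5414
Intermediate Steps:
V = -73 (V = -83 + 10 = -73)
V + 49*(-109) = -73 + 49*(-109) = -73 - 5341 = -5414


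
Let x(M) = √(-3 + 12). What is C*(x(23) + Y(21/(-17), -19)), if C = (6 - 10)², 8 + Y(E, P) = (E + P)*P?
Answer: 103216/17 ≈ 6071.5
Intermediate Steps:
x(M) = 3 (x(M) = √9 = 3)
Y(E, P) = -8 + P*(E + P) (Y(E, P) = -8 + (E + P)*P = -8 + P*(E + P))
C = 16 (C = (-4)² = 16)
C*(x(23) + Y(21/(-17), -19)) = 16*(3 + (-8 + (-19)² + (21/(-17))*(-19))) = 16*(3 + (-8 + 361 + (21*(-1/17))*(-19))) = 16*(3 + (-8 + 361 - 21/17*(-19))) = 16*(3 + (-8 + 361 + 399/17)) = 16*(3 + 6400/17) = 16*(6451/17) = 103216/17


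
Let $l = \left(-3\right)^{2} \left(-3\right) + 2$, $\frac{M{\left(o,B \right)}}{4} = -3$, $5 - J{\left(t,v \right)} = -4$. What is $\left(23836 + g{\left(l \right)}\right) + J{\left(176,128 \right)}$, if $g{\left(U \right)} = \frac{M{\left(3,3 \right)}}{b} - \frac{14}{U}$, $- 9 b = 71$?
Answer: $\frac{42328569}{1775} \approx 23847.0$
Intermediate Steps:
$b = - \frac{71}{9}$ ($b = \left(- \frac{1}{9}\right) 71 = - \frac{71}{9} \approx -7.8889$)
$J{\left(t,v \right)} = 9$ ($J{\left(t,v \right)} = 5 - -4 = 5 + 4 = 9$)
$M{\left(o,B \right)} = -12$ ($M{\left(o,B \right)} = 4 \left(-3\right) = -12$)
$l = -25$ ($l = 9 \left(-3\right) + 2 = -27 + 2 = -25$)
$g{\left(U \right)} = \frac{108}{71} - \frac{14}{U}$ ($g{\left(U \right)} = - \frac{12}{- \frac{71}{9}} - \frac{14}{U} = \left(-12\right) \left(- \frac{9}{71}\right) - \frac{14}{U} = \frac{108}{71} - \frac{14}{U}$)
$\left(23836 + g{\left(l \right)}\right) + J{\left(176,128 \right)} = \left(23836 + \left(\frac{108}{71} - \frac{14}{-25}\right)\right) + 9 = \left(23836 + \left(\frac{108}{71} - - \frac{14}{25}\right)\right) + 9 = \left(23836 + \left(\frac{108}{71} + \frac{14}{25}\right)\right) + 9 = \left(23836 + \frac{3694}{1775}\right) + 9 = \frac{42312594}{1775} + 9 = \frac{42328569}{1775}$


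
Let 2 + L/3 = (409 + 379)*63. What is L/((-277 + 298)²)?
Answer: 49642/147 ≈ 337.70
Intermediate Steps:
L = 148926 (L = -6 + 3*((409 + 379)*63) = -6 + 3*(788*63) = -6 + 3*49644 = -6 + 148932 = 148926)
L/((-277 + 298)²) = 148926/((-277 + 298)²) = 148926/(21²) = 148926/441 = 148926*(1/441) = 49642/147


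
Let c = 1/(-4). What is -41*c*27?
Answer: 1107/4 ≈ 276.75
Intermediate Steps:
c = -¼ ≈ -0.25000
-41*c*27 = -41*(-¼)*27 = (41/4)*27 = 1107/4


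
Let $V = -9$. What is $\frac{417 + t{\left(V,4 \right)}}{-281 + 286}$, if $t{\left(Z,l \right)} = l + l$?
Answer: $85$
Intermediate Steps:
$t{\left(Z,l \right)} = 2 l$
$\frac{417 + t{\left(V,4 \right)}}{-281 + 286} = \frac{417 + 2 \cdot 4}{-281 + 286} = \frac{417 + 8}{5} = 425 \cdot \frac{1}{5} = 85$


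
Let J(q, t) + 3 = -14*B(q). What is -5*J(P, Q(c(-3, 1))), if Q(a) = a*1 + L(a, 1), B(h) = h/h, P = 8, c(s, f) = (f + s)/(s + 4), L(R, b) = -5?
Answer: 85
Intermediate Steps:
c(s, f) = (f + s)/(4 + s)
B(h) = 1
Q(a) = -5 + a (Q(a) = a*1 - 5 = a - 5 = -5 + a)
J(q, t) = -17 (J(q, t) = -3 - 14*1 = -3 - 14 = -17)
-5*J(P, Q(c(-3, 1))) = -5*(-17) = 85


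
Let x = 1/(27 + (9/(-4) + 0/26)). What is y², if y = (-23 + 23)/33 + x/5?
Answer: 16/245025 ≈ 6.5299e-5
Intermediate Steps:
x = 4/99 (x = 1/(27 + (9*(-¼) + 0*(1/26))) = 1/(27 + (-9/4 + 0)) = 1/(27 - 9/4) = 1/(99/4) = 4/99 ≈ 0.040404)
y = 4/495 (y = (-23 + 23)/33 + (4/99)/5 = 0*(1/33) + (4/99)*(⅕) = 0 + 4/495 = 4/495 ≈ 0.0080808)
y² = (4/495)² = 16/245025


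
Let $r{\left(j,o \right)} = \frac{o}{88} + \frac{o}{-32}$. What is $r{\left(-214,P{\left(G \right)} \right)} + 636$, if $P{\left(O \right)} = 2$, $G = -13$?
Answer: $\frac{111929}{176} \approx 635.96$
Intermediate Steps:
$r{\left(j,o \right)} = - \frac{7 o}{352}$ ($r{\left(j,o \right)} = o \frac{1}{88} + o \left(- \frac{1}{32}\right) = \frac{o}{88} - \frac{o}{32} = - \frac{7 o}{352}$)
$r{\left(-214,P{\left(G \right)} \right)} + 636 = \left(- \frac{7}{352}\right) 2 + 636 = - \frac{7}{176} + 636 = \frac{111929}{176}$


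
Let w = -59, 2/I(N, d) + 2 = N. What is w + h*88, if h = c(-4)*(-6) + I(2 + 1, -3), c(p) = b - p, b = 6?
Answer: -5163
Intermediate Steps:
I(N, d) = 2/(-2 + N)
c(p) = 6 - p
h = -58 (h = (6 - 1*(-4))*(-6) + 2/(-2 + (2 + 1)) = (6 + 4)*(-6) + 2/(-2 + 3) = 10*(-6) + 2/1 = -60 + 2*1 = -60 + 2 = -58)
w + h*88 = -59 - 58*88 = -59 - 5104 = -5163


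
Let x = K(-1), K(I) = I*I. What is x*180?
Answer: 180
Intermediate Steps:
K(I) = I**2
x = 1 (x = (-1)**2 = 1)
x*180 = 1*180 = 180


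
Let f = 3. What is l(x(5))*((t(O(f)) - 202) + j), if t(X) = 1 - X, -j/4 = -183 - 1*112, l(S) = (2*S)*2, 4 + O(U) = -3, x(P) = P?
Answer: 19720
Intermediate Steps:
O(U) = -7 (O(U) = -4 - 3 = -7)
l(S) = 4*S
j = 1180 (j = -4*(-183 - 1*112) = -4*(-183 - 112) = -4*(-295) = 1180)
l(x(5))*((t(O(f)) - 202) + j) = (4*5)*(((1 - 1*(-7)) - 202) + 1180) = 20*(((1 + 7) - 202) + 1180) = 20*((8 - 202) + 1180) = 20*(-194 + 1180) = 20*986 = 19720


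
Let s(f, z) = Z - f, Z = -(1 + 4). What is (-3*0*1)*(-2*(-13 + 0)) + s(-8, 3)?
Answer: 3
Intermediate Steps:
Z = -5 (Z = -1*5 = -5)
s(f, z) = -5 - f
(-3*0*1)*(-2*(-13 + 0)) + s(-8, 3) = (-3*0*1)*(-2*(-13 + 0)) + (-5 - 1*(-8)) = (0*1)*(-2*(-13)) + (-5 + 8) = 0*26 + 3 = 0 + 3 = 3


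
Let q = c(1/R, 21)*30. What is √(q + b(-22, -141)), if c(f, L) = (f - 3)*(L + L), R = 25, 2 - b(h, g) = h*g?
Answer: 2*I*√42685/5 ≈ 82.641*I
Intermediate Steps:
b(h, g) = 2 - g*h (b(h, g) = 2 - h*g = 2 - g*h)
c(f, L) = 2*L*(-3 + f) (c(f, L) = (-3 + f)*(2*L) = 2*L*(-3 + f))
q = -18648/5 (q = (2*21*(-3 + 1/25))*30 = (2*21*(-74/25))*30 = -3108/25*30 = -18648/5 ≈ -3729.6)
√(q + b(-22, -141)) = √(-18648/5 + (2 - 1*(-141)*(-22))) = √(-18648/5 + (2 - 3102)) = √(-18648/5 - 3100) = √(-34148/5) = 2*I*√42685/5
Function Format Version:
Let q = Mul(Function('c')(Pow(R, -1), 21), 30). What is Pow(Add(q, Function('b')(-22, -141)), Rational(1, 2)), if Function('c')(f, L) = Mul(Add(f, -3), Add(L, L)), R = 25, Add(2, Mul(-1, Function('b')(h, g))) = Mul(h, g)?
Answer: Mul(Rational(2, 5), I, Pow(42685, Rational(1, 2))) ≈ Mul(82.641, I)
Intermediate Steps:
Function('b')(h, g) = Add(2, Mul(-1, g, h)) (Function('b')(h, g) = Add(2, Mul(-1, Mul(h, g))) = Add(2, Mul(-1, Mul(g, h))) = Add(2, Mul(-1, g, h)))
Function('c')(f, L) = Mul(2, L, Add(-3, f)) (Function('c')(f, L) = Mul(Add(-3, f), Mul(2, L)) = Mul(2, L, Add(-3, f)))
q = Rational(-18648, 5) (q = Mul(Mul(2, 21, Add(-3, Pow(25, -1))), 30) = Mul(Mul(2, 21, Add(-3, Rational(1, 25))), 30) = Mul(Mul(2, 21, Rational(-74, 25)), 30) = Mul(Rational(-3108, 25), 30) = Rational(-18648, 5) ≈ -3729.6)
Pow(Add(q, Function('b')(-22, -141)), Rational(1, 2)) = Pow(Add(Rational(-18648, 5), Add(2, Mul(-1, -141, -22))), Rational(1, 2)) = Pow(Add(Rational(-18648, 5), Add(2, -3102)), Rational(1, 2)) = Pow(Add(Rational(-18648, 5), -3100), Rational(1, 2)) = Pow(Rational(-34148, 5), Rational(1, 2)) = Mul(Rational(2, 5), I, Pow(42685, Rational(1, 2)))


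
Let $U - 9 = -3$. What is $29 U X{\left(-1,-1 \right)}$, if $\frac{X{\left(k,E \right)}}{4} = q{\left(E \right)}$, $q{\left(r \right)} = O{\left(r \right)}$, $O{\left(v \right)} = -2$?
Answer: $-1392$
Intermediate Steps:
$q{\left(r \right)} = -2$
$X{\left(k,E \right)} = -8$ ($X{\left(k,E \right)} = 4 \left(-2\right) = -8$)
$U = 6$ ($U = 9 - 3 = 6$)
$29 U X{\left(-1,-1 \right)} = 29 \cdot 6 \left(-8\right) = 174 \left(-8\right) = -1392$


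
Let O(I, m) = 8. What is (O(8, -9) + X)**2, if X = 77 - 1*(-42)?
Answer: 16129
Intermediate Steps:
X = 119 (X = 77 + 42 = 119)
(O(8, -9) + X)**2 = (8 + 119)**2 = 127**2 = 16129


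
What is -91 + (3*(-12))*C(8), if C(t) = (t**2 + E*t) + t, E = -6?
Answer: -955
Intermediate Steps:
C(t) = t**2 - 5*t (C(t) = (t**2 - 6*t) + t = t**2 - 5*t)
-91 + (3*(-12))*C(8) = -91 + (3*(-12))*(8*(-5 + 8)) = -91 - 288*3 = -91 - 36*24 = -91 - 864 = -955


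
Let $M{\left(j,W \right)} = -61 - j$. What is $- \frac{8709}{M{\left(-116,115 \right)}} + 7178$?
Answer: $\frac{386081}{55} \approx 7019.7$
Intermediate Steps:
$- \frac{8709}{M{\left(-116,115 \right)}} + 7178 = - \frac{8709}{-61 - -116} + 7178 = - \frac{8709}{-61 + 116} + 7178 = - \frac{8709}{55} + 7178 = \frac{386081}{55}$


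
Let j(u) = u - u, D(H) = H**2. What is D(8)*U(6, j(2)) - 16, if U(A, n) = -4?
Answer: -272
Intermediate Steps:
j(u) = 0
D(8)*U(6, j(2)) - 16 = 8**2*(-4) - 16 = 64*(-4) - 16 = -256 - 16 = -272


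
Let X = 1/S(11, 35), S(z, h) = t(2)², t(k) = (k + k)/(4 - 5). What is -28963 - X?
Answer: -463409/16 ≈ -28963.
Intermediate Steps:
t(k) = -2*k (t(k) = (2*k)/(-1) = (2*k)*(-1) = -2*k)
S(z, h) = 16 (S(z, h) = (-2*2)² = (-4)² = 16)
X = 1/16 ≈ 0.062500
-28963 - X = -28963 - 1*1/16 = -28963 - 1/16 = -463409/16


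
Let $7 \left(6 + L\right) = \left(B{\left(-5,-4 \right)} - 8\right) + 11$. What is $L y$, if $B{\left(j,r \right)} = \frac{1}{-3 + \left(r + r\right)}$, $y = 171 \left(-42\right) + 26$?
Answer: $\frac{3077080}{77} \approx 39962.0$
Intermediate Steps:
$y = -7156$ ($y = -7182 + 26 = -7156$)
$B{\left(j,r \right)} = \frac{1}{-3 + 2 r}$
$L = - \frac{430}{77}$ ($L = -6 + \frac{\left(\frac{1}{-3 + 2 \left(-4\right)} - 8\right) + 11}{7} = -6 + \frac{\left(\frac{1}{-3 - 8} - 8\right) + 11}{7} = -6 + \frac{\left(\frac{1}{-11} - 8\right) + 11}{7} = -6 + \frac{\left(- \frac{1}{11} - 8\right) + 11}{7} = -6 + \frac{- \frac{89}{11} + 11}{7} = -6 + \frac{1}{7} \cdot \frac{32}{11} = -6 + \frac{32}{77} = - \frac{430}{77} \approx -5.5844$)
$L y = \left(- \frac{430}{77}\right) \left(-7156\right) = \frac{3077080}{77}$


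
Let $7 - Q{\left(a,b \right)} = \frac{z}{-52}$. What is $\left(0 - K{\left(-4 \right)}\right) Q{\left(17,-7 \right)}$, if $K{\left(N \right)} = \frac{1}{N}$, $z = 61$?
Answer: $\frac{425}{208} \approx 2.0433$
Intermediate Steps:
$Q{\left(a,b \right)} = \frac{425}{52}$ ($Q{\left(a,b \right)} = 7 - \frac{61}{-52} = 7 - 61 \left(- \frac{1}{52}\right) = 7 - - \frac{61}{52} = 7 + \frac{61}{52} = \frac{425}{52}$)
$\left(0 - K{\left(-4 \right)}\right) Q{\left(17,-7 \right)} = \left(0 - \frac{1}{-4}\right) \frac{425}{52} = \left(0 - - \frac{1}{4}\right) \frac{425}{52} = \left(0 + \frac{1}{4}\right) \frac{425}{52} = \frac{1}{4} \cdot \frac{425}{52} = \frac{425}{208}$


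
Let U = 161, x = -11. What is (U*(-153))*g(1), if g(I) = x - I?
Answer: 295596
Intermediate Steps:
g(I) = -11 - I
(U*(-153))*g(1) = (161*(-153))*(-11 - 1*1) = -24633*(-11 - 1) = -24633*(-12) = 295596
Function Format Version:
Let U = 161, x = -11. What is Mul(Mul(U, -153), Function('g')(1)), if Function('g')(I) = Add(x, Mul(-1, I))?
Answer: 295596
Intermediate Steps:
Function('g')(I) = Add(-11, Mul(-1, I))
Mul(Mul(U, -153), Function('g')(1)) = Mul(Mul(161, -153), Add(-11, Mul(-1, 1))) = Mul(-24633, Add(-11, -1)) = Mul(-24633, -12) = 295596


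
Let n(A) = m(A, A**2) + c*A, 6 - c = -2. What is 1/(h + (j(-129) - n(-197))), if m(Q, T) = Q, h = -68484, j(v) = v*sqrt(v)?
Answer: I/(3*(-22237*I + 43*sqrt(129))) ≈ -1.4983e-5 + 3.2906e-7*I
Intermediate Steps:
j(v) = v**(3/2)
c = 8 (c = 6 - 1*(-2) = 6 + 2 = 8)
n(A) = 9*A (n(A) = A + 8*A = 9*A)
1/(h + (j(-129) - n(-197))) = 1/(-68484 + ((-129)**(3/2) - 9*(-197))) = 1/(-68484 + (-129*I*sqrt(129) - 1*(-1773))) = 1/(-68484 + (-129*I*sqrt(129) + 1773)) = 1/(-68484 + (1773 - 129*I*sqrt(129))) = 1/(-66711 - 129*I*sqrt(129))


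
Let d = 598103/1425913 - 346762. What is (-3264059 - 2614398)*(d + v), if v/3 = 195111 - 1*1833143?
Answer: 44097393412268747707/1425913 ≈ 3.0926e+13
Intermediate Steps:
d = -494451845603/1425913 (d = 598103*(1/1425913) - 346762 = 598103/1425913 - 346762 = -494451845603/1425913 ≈ -3.4676e+5)
v = -4914096 (v = 3*(195111 - 1*1833143) = 3*(195111 - 1833143) = 3*(-1638032) = -4914096)
(-3264059 - 2614398)*(d + v) = (-3264059 - 2614398)*(-494451845603/1425913 - 4914096) = -5878457*(-7501525215251/1425913) = 44097393412268747707/1425913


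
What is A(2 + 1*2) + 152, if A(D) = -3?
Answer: 149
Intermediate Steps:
A(2 + 1*2) + 152 = -3 + 152 = 149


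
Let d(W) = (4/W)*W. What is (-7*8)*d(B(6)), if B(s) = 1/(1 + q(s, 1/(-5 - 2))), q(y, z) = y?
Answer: -224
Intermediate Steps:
B(s) = 1/(1 + s)
d(W) = 4
(-7*8)*d(B(6)) = -7*8*4 = -56*4 = -224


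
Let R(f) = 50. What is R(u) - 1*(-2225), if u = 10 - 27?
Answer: 2275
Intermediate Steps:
u = -17
R(u) - 1*(-2225) = 50 - 1*(-2225) = 50 + 2225 = 2275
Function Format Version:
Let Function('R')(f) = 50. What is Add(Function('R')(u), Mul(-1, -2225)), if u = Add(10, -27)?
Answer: 2275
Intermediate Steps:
u = -17
Add(Function('R')(u), Mul(-1, -2225)) = Add(50, Mul(-1, -2225)) = Add(50, 2225) = 2275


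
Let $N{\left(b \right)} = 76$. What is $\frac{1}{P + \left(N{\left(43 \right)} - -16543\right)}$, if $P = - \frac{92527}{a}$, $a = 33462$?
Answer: $\frac{33462}{556012451} \approx 6.0182 \cdot 10^{-5}$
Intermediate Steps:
$P = - \frac{92527}{33462} \approx -2.7651$
$\frac{1}{P + \left(N{\left(43 \right)} - -16543\right)} = \frac{1}{- \frac{92527}{33462} + \left(76 - -16543\right)} = \frac{1}{- \frac{92527}{33462} + \left(76 + 16543\right)} = \frac{1}{- \frac{92527}{33462} + 16619} = \frac{1}{\frac{556012451}{33462}} = \frac{33462}{556012451}$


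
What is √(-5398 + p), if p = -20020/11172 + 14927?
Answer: 2*√379185261/399 ≈ 97.607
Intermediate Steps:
p = 5955158/399 (p = -20020*1/11172 + 14927 = -715/399 + 14927 = 5955158/399 ≈ 14925.)
√(-5398 + p) = √(-5398 + 5955158/399) = √(3801356/399) = 2*√379185261/399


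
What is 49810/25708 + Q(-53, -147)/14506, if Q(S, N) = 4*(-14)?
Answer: 180276053/93230062 ≈ 1.9337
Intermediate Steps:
Q(S, N) = -56
49810/25708 + Q(-53, -147)/14506 = 49810/25708 - 56/14506 = 49810*(1/25708) - 56*1/14506 = 24905/12854 - 28/7253 = 180276053/93230062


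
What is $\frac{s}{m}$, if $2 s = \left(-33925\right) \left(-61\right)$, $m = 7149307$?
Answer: $\frac{2069425}{14298614} \approx 0.14473$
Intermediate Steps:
$s = \frac{2069425}{2}$ ($s = \frac{\left(-33925\right) \left(-61\right)}{2} = \frac{1}{2} \cdot 2069425 = \frac{2069425}{2} \approx 1.0347 \cdot 10^{6}$)
$\frac{s}{m} = \frac{2069425}{2 \cdot 7149307} = \frac{2069425}{2} \cdot \frac{1}{7149307} = \frac{2069425}{14298614}$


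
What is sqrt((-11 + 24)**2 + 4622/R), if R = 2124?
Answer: sqrt(21451102)/354 ≈ 13.083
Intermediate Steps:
sqrt((-11 + 24)**2 + 4622/R) = sqrt((-11 + 24)**2 + 4622/2124) = sqrt(13**2 + 4622*(1/2124)) = sqrt(169 + 2311/1062) = sqrt(181789/1062) = sqrt(21451102)/354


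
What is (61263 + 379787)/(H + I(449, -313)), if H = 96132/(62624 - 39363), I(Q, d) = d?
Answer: -10259264050/7184561 ≈ -1428.0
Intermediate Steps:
H = 96132/23261 ≈ 4.1328
(61263 + 379787)/(H + I(449, -313)) = (61263 + 379787)/(96132/23261 - 313) = 441050/(-7184561/23261) = 441050*(-23261/7184561) = -10259264050/7184561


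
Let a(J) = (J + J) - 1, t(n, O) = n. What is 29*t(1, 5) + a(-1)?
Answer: 26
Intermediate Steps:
a(J) = -1 + 2*J (a(J) = 2*J - 1 = -1 + 2*J)
29*t(1, 5) + a(-1) = 29*1 + (-1 + 2*(-1)) = 29 + (-1 - 2) = 29 - 3 = 26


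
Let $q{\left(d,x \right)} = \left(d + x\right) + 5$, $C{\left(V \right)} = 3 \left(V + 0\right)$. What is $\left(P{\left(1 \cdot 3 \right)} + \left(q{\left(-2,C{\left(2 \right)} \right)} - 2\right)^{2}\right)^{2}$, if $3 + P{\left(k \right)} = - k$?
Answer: $1849$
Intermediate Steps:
$C{\left(V \right)} = 3 V$
$q{\left(d,x \right)} = 5 + d + x$
$P{\left(k \right)} = -3 - k$
$\left(P{\left(1 \cdot 3 \right)} + \left(q{\left(-2,C{\left(2 \right)} \right)} - 2\right)^{2}\right)^{2} = \left(\left(-3 - 1 \cdot 3\right) + \left(\left(5 - 2 + 3 \cdot 2\right) - 2\right)^{2}\right)^{2} = \left(\left(-3 - 3\right) + \left(\left(5 - 2 + 6\right) - 2\right)^{2}\right)^{2} = \left(\left(-3 - 3\right) + \left(9 - 2\right)^{2}\right)^{2} = \left(-6 + 7^{2}\right)^{2} = \left(-6 + 49\right)^{2} = 43^{2} = 1849$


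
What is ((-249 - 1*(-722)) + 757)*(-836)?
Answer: -1028280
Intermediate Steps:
((-249 - 1*(-722)) + 757)*(-836) = ((-249 + 722) + 757)*(-836) = (473 + 757)*(-836) = 1230*(-836) = -1028280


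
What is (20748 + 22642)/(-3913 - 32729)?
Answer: -21695/18321 ≈ -1.1842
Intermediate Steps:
(20748 + 22642)/(-3913 - 32729) = 43390/(-36642) = 43390*(-1/36642) = -21695/18321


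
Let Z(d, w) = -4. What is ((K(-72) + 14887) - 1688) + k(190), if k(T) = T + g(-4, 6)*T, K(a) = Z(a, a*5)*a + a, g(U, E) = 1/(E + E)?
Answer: 81725/6 ≈ 13621.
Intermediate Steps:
g(U, E) = 1/(2*E)
K(a) = -3*a (K(a) = -4*a + a = -3*a)
k(T) = 13*T/12 (k(T) = T + ((½)/6)*T = T + ((½)*(⅙))*T = T + T/12 = 13*T/12)
((K(-72) + 14887) - 1688) + k(190) = ((-3*(-72) + 14887) - 1688) + (13/12)*190 = ((216 + 14887) - 1688) + 1235/6 = (15103 - 1688) + 1235/6 = 13415 + 1235/6 = 81725/6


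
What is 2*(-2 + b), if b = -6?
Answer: -16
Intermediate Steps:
2*(-2 + b) = 2*(-2 - 6) = 2*(-8) = -16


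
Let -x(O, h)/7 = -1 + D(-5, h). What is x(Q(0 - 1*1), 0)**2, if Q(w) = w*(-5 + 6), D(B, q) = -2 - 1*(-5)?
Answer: 196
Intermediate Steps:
D(B, q) = 3 (D(B, q) = -2 + 5 = 3)
Q(w) = w (Q(w) = w*1 = w)
x(O, h) = -14 (x(O, h) = -7*(-1 + 3) = -7*2 = -14)
x(Q(0 - 1*1), 0)**2 = (-14)**2 = 196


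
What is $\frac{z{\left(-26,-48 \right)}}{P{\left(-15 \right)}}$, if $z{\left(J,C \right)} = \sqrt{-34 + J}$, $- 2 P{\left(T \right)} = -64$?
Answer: $\frac{i \sqrt{15}}{16} \approx 0.24206 i$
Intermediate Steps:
$P{\left(T \right)} = 32$ ($P{\left(T \right)} = \left(- \frac{1}{2}\right) \left(-64\right) = 32$)
$\frac{z{\left(-26,-48 \right)}}{P{\left(-15 \right)}} = \frac{\sqrt{-34 - 26}}{32} = \sqrt{-60} \cdot \frac{1}{32} = 2 i \sqrt{15} \cdot \frac{1}{32} = \frac{i \sqrt{15}}{16}$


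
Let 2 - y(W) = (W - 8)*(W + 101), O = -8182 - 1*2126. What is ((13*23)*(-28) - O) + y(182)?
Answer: -47304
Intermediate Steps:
O = -10308 (O = -8182 - 2126 = -10308)
y(W) = 2 - (-8 + W)*(101 + W) (y(W) = 2 - (W - 8)*(W + 101) = 2 - (-8 + W)*(101 + W))
((13*23)*(-28) - O) + y(182) = ((13*23)*(-28) - 1*(-10308)) + (810 - 1*182² - 93*182) = (299*(-28) + 10308) + (810 - 1*33124 - 16926) = (-8372 + 10308) + (810 - 33124 - 16926) = 1936 - 49240 = -47304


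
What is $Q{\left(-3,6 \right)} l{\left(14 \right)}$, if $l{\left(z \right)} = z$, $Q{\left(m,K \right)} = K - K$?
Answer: $0$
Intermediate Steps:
$Q{\left(m,K \right)} = 0$
$Q{\left(-3,6 \right)} l{\left(14 \right)} = 0 \cdot 14 = 0$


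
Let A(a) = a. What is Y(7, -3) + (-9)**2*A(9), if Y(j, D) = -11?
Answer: 718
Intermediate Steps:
Y(7, -3) + (-9)**2*A(9) = -11 + (-9)**2*9 = -11 + 81*9 = -11 + 729 = 718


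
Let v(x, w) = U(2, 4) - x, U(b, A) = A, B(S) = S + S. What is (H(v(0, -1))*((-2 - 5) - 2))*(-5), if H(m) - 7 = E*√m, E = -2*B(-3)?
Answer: 1395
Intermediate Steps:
B(S) = 2*S
E = 12 (E = -4*(-3) = -2*(-6) = 12)
v(x, w) = 4 - x
H(m) = 7 + 12*√m
(H(v(0, -1))*((-2 - 5) - 2))*(-5) = ((7 + 12*√(4 - 1*0))*((-2 - 5) - 2))*(-5) = ((7 + 12*√(4 + 0))*(-7 - 2))*(-5) = ((7 + 12*√4)*(-9))*(-5) = ((7 + 12*2)*(-9))*(-5) = ((7 + 24)*(-9))*(-5) = (31*(-9))*(-5) = -279*(-5) = 1395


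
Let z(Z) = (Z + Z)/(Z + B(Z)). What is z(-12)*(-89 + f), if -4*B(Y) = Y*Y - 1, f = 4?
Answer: -8160/191 ≈ -42.723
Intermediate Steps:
B(Y) = 1/4 - Y**2/4 (B(Y) = -(Y*Y - 1)/4 = -(Y**2 - 1)/4 = -(-1 + Y**2)/4 = 1/4 - Y**2/4)
z(Z) = 2*Z/(1/4 + Z - Z**2/4) (z(Z) = (Z + Z)/(Z + (1/4 - Z**2/4)) = (2*Z)/(1/4 + Z - Z**2/4) = 2*Z/(1/4 + Z - Z**2/4))
z(-12)*(-89 + f) = (8*(-12)/(1 - 1*(-12)**2 + 4*(-12)))*(-89 + 4) = (8*(-12)/(1 - 1*144 - 48))*(-85) = (8*(-12)/(1 - 144 - 48))*(-85) = (8*(-12)/(-191))*(-85) = (8*(-12)*(-1/191))*(-85) = (96/191)*(-85) = -8160/191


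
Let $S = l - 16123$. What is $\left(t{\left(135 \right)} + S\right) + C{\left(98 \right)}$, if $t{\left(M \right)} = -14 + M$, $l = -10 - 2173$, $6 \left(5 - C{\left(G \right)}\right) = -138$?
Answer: $-18157$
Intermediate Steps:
$C{\left(G \right)} = 28$ ($C{\left(G \right)} = 5 - -23 = 5 + 23 = 28$)
$l = -2183$ ($l = -10 - 2173 = -2183$)
$S = -18306$ ($S = -2183 - 16123 = -18306$)
$\left(t{\left(135 \right)} + S\right) + C{\left(98 \right)} = \left(\left(-14 + 135\right) - 18306\right) + 28 = \left(121 - 18306\right) + 28 = -18185 + 28 = -18157$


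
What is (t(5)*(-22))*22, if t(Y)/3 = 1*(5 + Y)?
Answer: -14520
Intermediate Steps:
t(Y) = 15 + 3*Y (t(Y) = 3*(1*(5 + Y)) = 3*(5 + Y) = 15 + 3*Y)
(t(5)*(-22))*22 = ((15 + 3*5)*(-22))*22 = ((15 + 15)*(-22))*22 = (30*(-22))*22 = -660*22 = -14520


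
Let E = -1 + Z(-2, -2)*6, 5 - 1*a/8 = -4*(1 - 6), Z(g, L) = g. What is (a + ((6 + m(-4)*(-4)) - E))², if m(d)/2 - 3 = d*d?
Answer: 64009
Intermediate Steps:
m(d) = 6 + 2*d² (m(d) = 6 + 2*(d*d) = 6 + 2*d²)
a = -120 (a = 40 - (-32)*(1 - 6) = 40 - (-32)*(-5) = 40 - 8*20 = 40 - 160 = -120)
E = -13 (E = -1 - 2*6 = -1 - 12 = -13)
(a + ((6 + m(-4)*(-4)) - E))² = (-120 + ((6 + (6 + 2*(-4)²)*(-4)) - 1*(-13)))² = (-120 + ((6 + (6 + 2*16)*(-4)) + 13))² = (-120 + ((6 + (6 + 32)*(-4)) + 13))² = (-120 + ((6 + 38*(-4)) + 13))² = (-120 + ((6 - 152) + 13))² = (-120 + (-146 + 13))² = (-120 - 133)² = (-253)² = 64009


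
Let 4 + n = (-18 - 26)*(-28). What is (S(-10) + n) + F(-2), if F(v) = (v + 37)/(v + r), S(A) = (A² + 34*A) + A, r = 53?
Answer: 49913/51 ≈ 978.69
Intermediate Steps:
S(A) = A² + 35*A
n = 1228 (n = -4 + (-18 - 26)*(-28) = -4 - 44*(-28) = -4 + 1232 = 1228)
F(v) = (37 + v)/(53 + v) (F(v) = (v + 37)/(v + 53) = (37 + v)/(53 + v))
(S(-10) + n) + F(-2) = (-10*(35 - 10) + 1228) + (37 - 2)/(53 - 2) = (-10*25 + 1228) + 35/51 = (-250 + 1228) + (1/51)*35 = 978 + 35/51 = 49913/51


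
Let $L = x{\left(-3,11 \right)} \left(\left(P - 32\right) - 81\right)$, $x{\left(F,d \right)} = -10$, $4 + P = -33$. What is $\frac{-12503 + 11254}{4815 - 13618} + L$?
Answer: $\frac{13205749}{8803} \approx 1500.1$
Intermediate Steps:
$P = -37$ ($P = -4 - 33 = -37$)
$L = 1500$ ($L = - 10 \left(\left(-37 - 32\right) - 81\right) = - 10 \left(-69 - 81\right) = \left(-10\right) \left(-150\right) = 1500$)
$\frac{-12503 + 11254}{4815 - 13618} + L = \frac{-12503 + 11254}{4815 - 13618} + 1500 = - \frac{1249}{-8803} + 1500 = \left(-1249\right) \left(- \frac{1}{8803}\right) + 1500 = \frac{1249}{8803} + 1500 = \frac{13205749}{8803}$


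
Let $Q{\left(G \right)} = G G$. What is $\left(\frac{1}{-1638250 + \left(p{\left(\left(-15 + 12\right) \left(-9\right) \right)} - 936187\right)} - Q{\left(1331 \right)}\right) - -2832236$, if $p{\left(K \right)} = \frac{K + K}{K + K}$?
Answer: $\frac{2730639904299}{2574436} \approx 1.0607 \cdot 10^{6}$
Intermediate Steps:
$Q{\left(G \right)} = G^{2}$
$p{\left(K \right)} = 1$ ($p{\left(K \right)} = \frac{2 K}{2 K} = 2 K \frac{1}{2 K} = 1$)
$\left(\frac{1}{-1638250 + \left(p{\left(\left(-15 + 12\right) \left(-9\right) \right)} - 936187\right)} - Q{\left(1331 \right)}\right) - -2832236 = \left(\frac{1}{-1638250 + \left(1 - 936187\right)} - 1331^{2}\right) - -2832236 = \left(\frac{1}{-1638250 + \left(1 - 936187\right)} - 1771561\right) + 2832236 = \left(\frac{1}{-1638250 - 936186} - 1771561\right) + 2832236 = \left(\frac{1}{-2574436} - 1771561\right) + 2832236 = \left(- \frac{1}{2574436} - 1771561\right) + 2832236 = - \frac{4560770414597}{2574436} + 2832236 = \frac{2730639904299}{2574436}$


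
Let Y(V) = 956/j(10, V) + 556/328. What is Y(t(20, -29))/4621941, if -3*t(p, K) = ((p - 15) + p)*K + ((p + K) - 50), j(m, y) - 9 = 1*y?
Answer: 347905/307368320382 ≈ 1.1319e-6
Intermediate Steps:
j(m, y) = 9 + y (j(m, y) = 9 + 1*y = 9 + y)
t(p, K) = 50/3 - K/3 - p/3 - K*(-15 + 2*p)/3 (t(p, K) = -(((p - 15) + p)*K + ((p + K) - 50))/3 = -(((-15 + p) + p)*K + ((K + p) - 50))/3 = -((-15 + 2*p)*K + (-50 + K + p))/3 = -(K*(-15 + 2*p) + (-50 + K + p))/3 = -(-50 + K + p + K*(-15 + 2*p))/3 = 50/3 - K/3 - p/3 - K*(-15 + 2*p)/3)
Y(V) = 139/82 + 956/(9 + V) (Y(V) = 956/(9 + V) + 556/328 = 956/(9 + V) + 556*(1/328) = 956/(9 + V) + 139/82 = 139/82 + 956/(9 + V))
Y(t(20, -29))/4621941 = ((79643 + 139*(50/3 - ⅓*20 + (14/3)*(-29) - ⅔*(-29)*20))/(82*(9 + (50/3 - ⅓*20 + (14/3)*(-29) - ⅔*(-29)*20))))/4621941 = ((79643 + 139*(50/3 - 20/3 - 406/3 + 1160/3))/(82*(9 + (50/3 - 20/3 - 406/3 + 1160/3))))*(1/4621941) = ((79643 + 139*(784/3))/(82*(9 + 784/3)))*(1/4621941) = ((79643 + 108976/3)/(82*(811/3)))*(1/4621941) = ((1/82)*(3/811)*(347905/3))*(1/4621941) = (347905/66502)*(1/4621941) = 347905/307368320382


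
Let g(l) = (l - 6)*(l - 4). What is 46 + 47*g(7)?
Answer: 187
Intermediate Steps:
g(l) = (-6 + l)*(-4 + l)
46 + 47*g(7) = 46 + 47*(24 + 7**2 - 10*7) = 46 + 47*(24 + 49 - 70) = 46 + 47*3 = 46 + 141 = 187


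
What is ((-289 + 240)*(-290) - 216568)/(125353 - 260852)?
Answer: 15566/10423 ≈ 1.4934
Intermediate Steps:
((-289 + 240)*(-290) - 216568)/(125353 - 260852) = (-49*(-290) - 216568)/(-135499) = (14210 - 216568)*(-1/135499) = -202358*(-1/135499) = 15566/10423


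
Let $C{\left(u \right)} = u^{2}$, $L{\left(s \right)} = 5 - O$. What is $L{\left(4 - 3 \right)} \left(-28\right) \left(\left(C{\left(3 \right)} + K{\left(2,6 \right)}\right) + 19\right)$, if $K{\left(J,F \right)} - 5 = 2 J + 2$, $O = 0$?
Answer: $-5460$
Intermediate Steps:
$K{\left(J,F \right)} = 7 + 2 J$ ($K{\left(J,F \right)} = 5 + \left(2 J + 2\right) = 5 + \left(2 + 2 J\right) = 7 + 2 J$)
$L{\left(s \right)} = 5$ ($L{\left(s \right)} = 5 - 0 = 5 + 0 = 5$)
$L{\left(4 - 3 \right)} \left(-28\right) \left(\left(C{\left(3 \right)} + K{\left(2,6 \right)}\right) + 19\right) = 5 \left(-28\right) \left(\left(3^{2} + \left(7 + 2 \cdot 2\right)\right) + 19\right) = - 140 \left(\left(9 + \left(7 + 4\right)\right) + 19\right) = - 140 \left(\left(9 + 11\right) + 19\right) = - 140 \left(20 + 19\right) = \left(-140\right) 39 = -5460$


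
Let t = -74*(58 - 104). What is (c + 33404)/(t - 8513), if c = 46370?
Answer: -79774/5109 ≈ -15.614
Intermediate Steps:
t = 3404 (t = -74*(-46) = 3404)
(c + 33404)/(t - 8513) = (46370 + 33404)/(3404 - 8513) = 79774/(-5109) = 79774*(-1/5109) = -79774/5109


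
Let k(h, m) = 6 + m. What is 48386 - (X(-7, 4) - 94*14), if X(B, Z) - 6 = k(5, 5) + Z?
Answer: 49681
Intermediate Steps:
X(B, Z) = 17 + Z (X(B, Z) = 6 + ((6 + 5) + Z) = 6 + (11 + Z) = 17 + Z)
48386 - (X(-7, 4) - 94*14) = 48386 - ((17 + 4) - 94*14) = 48386 - (21 - 1316) = 48386 - 1*(-1295) = 48386 + 1295 = 49681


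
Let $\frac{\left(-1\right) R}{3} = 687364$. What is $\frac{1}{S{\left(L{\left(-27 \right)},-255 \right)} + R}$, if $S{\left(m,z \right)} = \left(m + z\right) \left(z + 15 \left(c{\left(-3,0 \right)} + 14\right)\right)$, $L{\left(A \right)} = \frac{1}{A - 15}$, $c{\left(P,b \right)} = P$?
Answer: $- \frac{7}{14273979} \approx -4.904 \cdot 10^{-7}$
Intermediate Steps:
$R = -2062092$ ($R = \left(-3\right) 687364 = -2062092$)
$L{\left(A \right)} = \frac{1}{-15 + A}$
$S{\left(m,z \right)} = \left(165 + z\right) \left(m + z\right)$ ($S{\left(m,z \right)} = \left(m + z\right) \left(z + 15 \left(-3 + 14\right)\right) = \left(m + z\right) \left(z + 15 \cdot 11\right) = \left(m + z\right) \left(z + 165\right) = \left(m + z\right) \left(165 + z\right) = \left(165 + z\right) \left(m + z\right)$)
$\frac{1}{S{\left(L{\left(-27 \right)},-255 \right)} + R} = \frac{1}{\left(\left(-255\right)^{2} + \frac{165}{-15 - 27} + 165 \left(-255\right) + \frac{1}{-15 - 27} \left(-255\right)\right) - 2062092} = \frac{1}{\left(65025 + \frac{165}{-42} - 42075 + \frac{1}{-42} \left(-255\right)\right) - 2062092} = \frac{1}{\left(65025 + 165 \left(- \frac{1}{42}\right) - 42075 - - \frac{85}{14}\right) - 2062092} = \frac{1}{\left(65025 - \frac{55}{14} - 42075 + \frac{85}{14}\right) - 2062092} = \frac{1}{\frac{160665}{7} - 2062092} = \frac{1}{- \frac{14273979}{7}} = - \frac{7}{14273979}$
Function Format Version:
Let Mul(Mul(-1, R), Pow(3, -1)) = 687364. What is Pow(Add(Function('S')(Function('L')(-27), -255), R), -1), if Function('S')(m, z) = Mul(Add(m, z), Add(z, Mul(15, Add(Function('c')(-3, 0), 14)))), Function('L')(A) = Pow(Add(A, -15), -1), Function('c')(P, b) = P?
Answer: Rational(-7, 14273979) ≈ -4.9040e-7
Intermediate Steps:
R = -2062092 (R = Mul(-3, 687364) = -2062092)
Function('L')(A) = Pow(Add(-15, A), -1)
Function('S')(m, z) = Mul(Add(165, z), Add(m, z)) (Function('S')(m, z) = Mul(Add(m, z), Add(z, Mul(15, Add(-3, 14)))) = Mul(Add(m, z), Add(z, Mul(15, 11))) = Mul(Add(m, z), Add(z, 165)) = Mul(Add(m, z), Add(165, z)) = Mul(Add(165, z), Add(m, z)))
Pow(Add(Function('S')(Function('L')(-27), -255), R), -1) = Pow(Add(Add(Pow(-255, 2), Mul(165, Pow(Add(-15, -27), -1)), Mul(165, -255), Mul(Pow(Add(-15, -27), -1), -255)), -2062092), -1) = Pow(Add(Add(65025, Mul(165, Pow(-42, -1)), -42075, Mul(Pow(-42, -1), -255)), -2062092), -1) = Pow(Add(Add(65025, Mul(165, Rational(-1, 42)), -42075, Mul(Rational(-1, 42), -255)), -2062092), -1) = Pow(Add(Add(65025, Rational(-55, 14), -42075, Rational(85, 14)), -2062092), -1) = Pow(Add(Rational(160665, 7), -2062092), -1) = Pow(Rational(-14273979, 7), -1) = Rational(-7, 14273979)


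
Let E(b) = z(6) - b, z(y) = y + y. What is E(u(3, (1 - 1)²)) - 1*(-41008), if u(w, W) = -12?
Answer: 41032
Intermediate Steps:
z(y) = 2*y
E(b) = 12 - b (E(b) = 2*6 - b = 12 - b)
E(u(3, (1 - 1)²)) - 1*(-41008) = (12 - 1*(-12)) - 1*(-41008) = (12 + 12) + 41008 = 24 + 41008 = 41032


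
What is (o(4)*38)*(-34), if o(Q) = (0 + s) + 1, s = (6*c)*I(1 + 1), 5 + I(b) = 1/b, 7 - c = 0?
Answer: 242896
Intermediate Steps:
c = 7 (c = 7 - 1*0 = 7 + 0 = 7)
I(b) = -5 + 1/b
s = -189 (s = (6*7)*(-5 + 1/(1 + 1)) = 42*(-5 + 1/2) = 42*(-5 + ½) = 42*(-9/2) = -189)
o(Q) = -188 (o(Q) = (0 - 189) + 1 = -189 + 1 = -188)
(o(4)*38)*(-34) = -188*38*(-34) = -7144*(-34) = 242896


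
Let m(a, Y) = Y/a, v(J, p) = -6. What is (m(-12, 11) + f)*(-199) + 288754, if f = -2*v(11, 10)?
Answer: 3438581/12 ≈ 2.8655e+5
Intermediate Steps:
f = 12 (f = -2*(-6) = 12)
(m(-12, 11) + f)*(-199) + 288754 = (11/(-12) + 12)*(-199) + 288754 = (11*(-1/12) + 12)*(-199) + 288754 = (-11/12 + 12)*(-199) + 288754 = (133/12)*(-199) + 288754 = -26467/12 + 288754 = 3438581/12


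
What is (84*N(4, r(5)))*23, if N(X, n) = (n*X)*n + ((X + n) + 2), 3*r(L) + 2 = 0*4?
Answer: 41216/3 ≈ 13739.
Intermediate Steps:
r(L) = -2/3 (r(L) = -2/3 + (0*4)/3 = -2/3 + (1/3)*0 = -2/3 + 0 = -2/3)
N(X, n) = 2 + X + n + X*n**2 (N(X, n) = (X*n)*n + (2 + X + n) = X*n**2 + (2 + X + n) = 2 + X + n + X*n**2)
(84*N(4, r(5)))*23 = (84*(2 + 4 - 2/3 + 4*(-2/3)**2))*23 = (84*(2 + 4 - 2/3 + 4*(4/9)))*23 = (84*(2 + 4 - 2/3 + 16/9))*23 = (84*(64/9))*23 = (1792/3)*23 = 41216/3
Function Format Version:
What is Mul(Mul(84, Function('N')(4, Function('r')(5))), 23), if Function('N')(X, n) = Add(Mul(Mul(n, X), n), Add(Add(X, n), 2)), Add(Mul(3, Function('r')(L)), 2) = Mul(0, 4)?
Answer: Rational(41216, 3) ≈ 13739.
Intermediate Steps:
Function('r')(L) = Rational(-2, 3) (Function('r')(L) = Add(Rational(-2, 3), Mul(Rational(1, 3), Mul(0, 4))) = Add(Rational(-2, 3), Mul(Rational(1, 3), 0)) = Add(Rational(-2, 3), 0) = Rational(-2, 3))
Function('N')(X, n) = Add(2, X, n, Mul(X, Pow(n, 2))) (Function('N')(X, n) = Add(Mul(Mul(X, n), n), Add(2, X, n)) = Add(Mul(X, Pow(n, 2)), Add(2, X, n)) = Add(2, X, n, Mul(X, Pow(n, 2))))
Mul(Mul(84, Function('N')(4, Function('r')(5))), 23) = Mul(Mul(84, Add(2, 4, Rational(-2, 3), Mul(4, Pow(Rational(-2, 3), 2)))), 23) = Mul(Mul(84, Add(2, 4, Rational(-2, 3), Mul(4, Rational(4, 9)))), 23) = Mul(Mul(84, Add(2, 4, Rational(-2, 3), Rational(16, 9))), 23) = Mul(Mul(84, Rational(64, 9)), 23) = Mul(Rational(1792, 3), 23) = Rational(41216, 3)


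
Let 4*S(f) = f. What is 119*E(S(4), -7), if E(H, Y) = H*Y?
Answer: -833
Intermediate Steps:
S(f) = f/4
119*E(S(4), -7) = 119*(((1/4)*4)*(-7)) = 119*(1*(-7)) = 119*(-7) = -833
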